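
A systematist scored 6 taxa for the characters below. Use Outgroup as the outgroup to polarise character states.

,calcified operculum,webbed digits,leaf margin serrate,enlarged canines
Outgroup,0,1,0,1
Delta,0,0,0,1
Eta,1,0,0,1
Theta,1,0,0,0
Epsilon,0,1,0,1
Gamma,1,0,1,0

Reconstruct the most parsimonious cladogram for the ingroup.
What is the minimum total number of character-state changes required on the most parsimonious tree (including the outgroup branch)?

4

Character polarity is set by the outgroup: the derived state is whichever differs from the outgroup's state, so for webbed digits, enlarged canines the derived state is '0', and for the remaining characters it is '1'.
calcified operculum: derived state '1' in Eta, Gamma, and Theta only — synapomorphy for {Eta, Gamma, Theta}.
webbed digits: derived state '0' in Delta, Eta, Gamma, and Theta only — synapomorphy for {Delta, Eta, Gamma, Theta}.
leaf margin serrate: derived state '1' in Gamma only — an autapomorphy, so it tells us nothing about relationships among taxa.
Only Gamma and Theta show the derived state '0' for enlarged canines, supporting them as a clade.
Most parsimonious ingroup topology: ((Delta,(Eta,(Theta,Gamma))),Epsilon).
Changes per character on this tree: calcified operculum: 1; webbed digits: 1; leaf margin serrate: 1; enlarged canines: 1.
Total = 4.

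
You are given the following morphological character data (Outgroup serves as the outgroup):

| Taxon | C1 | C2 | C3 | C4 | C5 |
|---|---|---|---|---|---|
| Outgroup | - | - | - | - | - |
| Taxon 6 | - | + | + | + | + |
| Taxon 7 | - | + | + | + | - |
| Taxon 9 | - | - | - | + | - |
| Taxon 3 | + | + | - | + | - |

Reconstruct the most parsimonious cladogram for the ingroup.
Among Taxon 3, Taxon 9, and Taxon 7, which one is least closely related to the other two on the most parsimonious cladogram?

The outgroup has state '-' for every character, so '+' is the derived state throughout.
C1: derived state '+' in Taxon 3 only — an autapomorphy, so it tells us nothing about relationships among taxa.
Only Taxon 3, Taxon 6, and Taxon 7 show the derived state '+' for C2, supporting them as a clade.
C3 (derived state '+') is shared by Taxon 6 and Taxon 7 — a synapomorphy uniting that clade.
All ingroup taxa share the derived state '+' for C4; it defines the ingroup but does not resolve relationships within it.
C5 (derived state '+') is unique to Taxon 6 (autapomorphy; uninformative for grouping).
Most parsimonious ingroup topology: (((Taxon 6,Taxon 7),Taxon 3),Taxon 9).
Taxon 7 and Taxon 3 share a more recent common ancestor with each other than either does with Taxon 9, so Taxon 9 is the least closely related of the three.

Taxon 9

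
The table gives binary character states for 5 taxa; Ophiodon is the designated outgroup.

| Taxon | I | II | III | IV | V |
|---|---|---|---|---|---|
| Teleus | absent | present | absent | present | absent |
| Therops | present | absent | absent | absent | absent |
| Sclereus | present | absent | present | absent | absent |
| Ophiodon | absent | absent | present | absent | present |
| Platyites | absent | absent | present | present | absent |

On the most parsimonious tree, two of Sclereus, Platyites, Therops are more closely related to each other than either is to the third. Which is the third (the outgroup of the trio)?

Platyites

Character polarity is set by the outgroup: the derived state is whichever differs from the outgroup's state, so for III, V the derived state is 'absent', and for the remaining characters it is 'present'.
Only Sclereus and Therops show the derived state 'present' for I, supporting them as a clade.
II: derived state 'present' in Teleus only — an autapomorphy, so it tells us nothing about relationships among taxa.
III groups Teleus and Therops, which is incompatible with the clades supported by the remaining characters; treating it as convergent (homoplasy) costs fewer steps than any alternative tree.
Only Platyites and Teleus show the derived state 'present' for IV, supporting them as a clade.
All ingroup taxa share the derived state 'absent' for V; it defines the ingroup but does not resolve relationships within it.
Most parsimonious ingroup topology: ((Therops,Sclereus),(Platyites,Teleus)).
Therops and Sclereus share a more recent common ancestor with each other than either does with Platyites, so Platyites is the least closely related of the three.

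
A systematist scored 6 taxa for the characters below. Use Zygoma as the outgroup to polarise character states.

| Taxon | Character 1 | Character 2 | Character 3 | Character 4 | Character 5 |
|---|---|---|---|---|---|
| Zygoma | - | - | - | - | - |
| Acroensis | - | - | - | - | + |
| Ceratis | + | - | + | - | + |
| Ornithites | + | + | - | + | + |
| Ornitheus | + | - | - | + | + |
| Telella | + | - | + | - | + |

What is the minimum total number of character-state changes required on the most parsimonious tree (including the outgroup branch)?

5

The outgroup has state '-' for every character, so '+' is the derived state throughout.
Only Ceratis, Ornitheus, Ornithites, and Telella show the derived state '+' for Character 1, supporting them as a clade.
Character 2: derived state '+' in Ornithites only — an autapomorphy, so it tells us nothing about relationships among taxa.
Character 3 (derived state '+') is shared by Ceratis and Telella — a synapomorphy uniting that clade.
Character 4 (derived state '+') is shared by Ornitheus and Ornithites — a synapomorphy uniting that clade.
All ingroup taxa share the derived state '+' for Character 5; it defines the ingroup but does not resolve relationships within it.
Most parsimonious ingroup topology: (Acroensis,((Ceratis,Telella),(Ornithites,Ornitheus))).
Changes per character on this tree: Character 1: 1; Character 2: 1; Character 3: 1; Character 4: 1; Character 5: 1.
Total = 5.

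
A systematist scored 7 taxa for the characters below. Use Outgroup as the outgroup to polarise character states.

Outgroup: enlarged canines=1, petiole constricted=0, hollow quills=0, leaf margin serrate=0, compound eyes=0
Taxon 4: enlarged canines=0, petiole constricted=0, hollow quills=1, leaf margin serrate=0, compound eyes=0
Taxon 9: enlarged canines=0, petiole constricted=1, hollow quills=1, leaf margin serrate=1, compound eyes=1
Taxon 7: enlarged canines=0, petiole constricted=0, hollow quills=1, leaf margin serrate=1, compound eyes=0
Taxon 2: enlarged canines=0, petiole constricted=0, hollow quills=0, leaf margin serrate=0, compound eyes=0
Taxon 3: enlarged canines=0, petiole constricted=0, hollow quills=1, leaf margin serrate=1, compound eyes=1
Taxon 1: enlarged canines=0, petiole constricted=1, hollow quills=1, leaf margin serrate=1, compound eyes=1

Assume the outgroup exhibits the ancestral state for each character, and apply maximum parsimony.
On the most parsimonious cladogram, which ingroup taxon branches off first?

Taxon 2

Character polarity is set by the outgroup: the derived state is whichever differs from the outgroup's state, so for enlarged canines the derived state is '0', and for the remaining characters it is '1'.
enlarged canines (derived state '0') is shared by all ingroup taxa — unites the whole ingroup.
petiole constricted (derived state '1') is shared by Taxon 1 and Taxon 9 — a synapomorphy uniting that clade.
Only Taxon 1, Taxon 3, Taxon 4, Taxon 7, and Taxon 9 show the derived state '1' for hollow quills, supporting them as a clade.
leaf margin serrate (derived state '1') is shared by Taxon 1, Taxon 3, Taxon 7, and Taxon 9 — a synapomorphy uniting that clade.
Only Taxon 1, Taxon 3, and Taxon 9 show the derived state '1' for compound eyes, supporting them as a clade.
Most parsimonious ingroup topology: ((Taxon 4,(((Taxon 9,Taxon 1),Taxon 3),Taxon 7)),Taxon 2).
Taxon 2 is sister to the clade containing all other ingroup taxa, so it is the earliest-diverging (most basal) ingroup lineage.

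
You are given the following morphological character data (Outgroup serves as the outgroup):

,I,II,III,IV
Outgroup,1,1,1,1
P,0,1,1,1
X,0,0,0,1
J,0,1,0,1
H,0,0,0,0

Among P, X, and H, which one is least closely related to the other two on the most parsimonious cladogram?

P

The outgroup has state '1' for every character, so '0' is the derived state throughout.
All ingroup taxa share the derived state '0' for I; it defines the ingroup but does not resolve relationships within it.
Only H and X show the derived state '0' for II, supporting them as a clade.
Only H, J, and X show the derived state '0' for III, supporting them as a clade.
IV: derived state '0' in H only — an autapomorphy, so it tells us nothing about relationships among taxa.
Most parsimonious ingroup topology: (P,((X,H),J)).
H and X share a more recent common ancestor with each other than either does with P, so P is the least closely related of the three.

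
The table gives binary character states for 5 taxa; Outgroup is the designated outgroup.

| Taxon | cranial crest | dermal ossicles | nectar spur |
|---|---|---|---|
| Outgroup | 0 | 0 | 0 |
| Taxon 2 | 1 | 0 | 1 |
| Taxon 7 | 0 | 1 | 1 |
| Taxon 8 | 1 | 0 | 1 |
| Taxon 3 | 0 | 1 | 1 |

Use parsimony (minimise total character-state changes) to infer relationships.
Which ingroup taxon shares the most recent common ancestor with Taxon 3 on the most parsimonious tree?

Taxon 7

The outgroup has state '0' for every character, so '1' is the derived state throughout.
Only Taxon 2 and Taxon 8 show the derived state '1' for cranial crest, supporting them as a clade.
dermal ossicles (derived state '1') is shared by Taxon 3 and Taxon 7 — a synapomorphy uniting that clade.
All ingroup taxa share the derived state '1' for nectar spur; it defines the ingroup but does not resolve relationships within it.
Most parsimonious ingroup topology: ((Taxon 2,Taxon 8),(Taxon 7,Taxon 3)).
Taxon 3 and Taxon 7 form a cherry on this tree, so they are sister taxa.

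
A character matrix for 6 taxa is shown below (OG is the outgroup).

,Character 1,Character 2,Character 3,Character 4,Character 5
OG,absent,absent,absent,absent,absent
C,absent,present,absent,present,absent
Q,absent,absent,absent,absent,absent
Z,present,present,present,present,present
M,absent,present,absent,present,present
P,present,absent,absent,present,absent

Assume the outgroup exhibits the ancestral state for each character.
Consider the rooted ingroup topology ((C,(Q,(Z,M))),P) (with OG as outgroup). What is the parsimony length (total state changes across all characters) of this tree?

8

Map each character onto ((C,(Q,(Z,M))),P) (rooted by OG) and count the minimum state changes it requires (Fitch parsimony):
Character 1: 2; Character 2: 2; Character 3: 1; Character 4: 2; Character 5: 1.
Total tree length = 8.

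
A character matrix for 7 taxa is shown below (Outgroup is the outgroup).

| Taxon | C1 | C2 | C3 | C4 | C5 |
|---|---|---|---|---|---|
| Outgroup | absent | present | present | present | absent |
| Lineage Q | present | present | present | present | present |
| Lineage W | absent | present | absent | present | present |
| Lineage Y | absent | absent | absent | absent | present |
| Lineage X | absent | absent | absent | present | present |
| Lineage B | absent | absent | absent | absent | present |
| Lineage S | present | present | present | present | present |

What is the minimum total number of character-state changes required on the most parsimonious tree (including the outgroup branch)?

Character polarity is set by the outgroup: the derived state is whichever differs from the outgroup's state, so for C2, C3, C4 the derived state is 'absent', and for the remaining characters it is 'present'.
Only Lineage Q and Lineage S show the derived state 'present' for C1, supporting them as a clade.
C2 (derived state 'absent') is shared by Lineage B, Lineage X, and Lineage Y — a synapomorphy uniting that clade.
Only Lineage B, Lineage W, Lineage X, and Lineage Y show the derived state 'absent' for C3, supporting them as a clade.
C4: derived state 'absent' in Lineage B and Lineage Y only — synapomorphy for {Lineage B, Lineage Y}.
C5 (derived state 'present') is shared by all ingroup taxa — unites the whole ingroup.
Most parsimonious ingroup topology: ((Lineage Q,Lineage S),(Lineage W,((Lineage Y,Lineage B),Lineage X))).
Changes per character on this tree: C1: 1; C2: 1; C3: 1; C4: 1; C5: 1.
Total = 5.

5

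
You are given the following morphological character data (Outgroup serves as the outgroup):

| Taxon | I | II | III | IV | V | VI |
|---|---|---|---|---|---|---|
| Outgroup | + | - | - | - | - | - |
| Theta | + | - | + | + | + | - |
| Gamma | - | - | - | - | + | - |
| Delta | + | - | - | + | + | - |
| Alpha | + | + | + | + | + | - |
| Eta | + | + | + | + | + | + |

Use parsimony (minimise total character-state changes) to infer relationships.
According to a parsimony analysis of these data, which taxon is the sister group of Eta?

Character polarity is set by the outgroup: the derived state is whichever differs from the outgroup's state, so for I the derived state is '-', and for the remaining characters it is '+'.
I (derived state '-') is unique to Gamma (autapomorphy; uninformative for grouping).
Only Alpha and Eta show the derived state '+' for II, supporting them as a clade.
III (derived state '+') is shared by Alpha, Eta, and Theta — a synapomorphy uniting that clade.
Only Alpha, Delta, Eta, and Theta show the derived state '+' for IV, supporting them as a clade.
V (derived state '+') is shared by all ingroup taxa — unites the whole ingroup.
VI (derived state '+') is unique to Eta (autapomorphy; uninformative for grouping).
Most parsimonious ingroup topology: (((Theta,(Alpha,Eta)),Delta),Gamma).
Eta and Alpha form a cherry on this tree, so they are sister taxa.

Alpha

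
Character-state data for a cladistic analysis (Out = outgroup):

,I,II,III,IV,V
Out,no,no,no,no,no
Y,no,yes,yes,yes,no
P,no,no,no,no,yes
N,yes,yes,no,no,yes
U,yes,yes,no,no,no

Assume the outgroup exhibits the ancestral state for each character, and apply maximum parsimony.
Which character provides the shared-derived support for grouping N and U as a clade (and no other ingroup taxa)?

I

The outgroup has state 'no' for every character, so 'yes' is the derived state throughout.
Only N and U show the derived state 'yes' for I, supporting them as a clade.
II: derived state 'yes' in N, U, and Y only — synapomorphy for {N, U, Y}.
III: derived state 'yes' in Y only — an autapomorphy, so it tells us nothing about relationships among taxa.
IV (derived state 'yes') is unique to Y (autapomorphy; uninformative for grouping).
V groups N and P, which is incompatible with the clades supported by the remaining characters; treating it as convergent (homoplasy) costs fewer steps than any alternative tree.
Most parsimonious ingroup topology: ((Y,(N,U)),P).
The clade {N, U} is supported by I: its derived state 'yes' occurs in exactly those taxa and in no other taxon (including the outgroup).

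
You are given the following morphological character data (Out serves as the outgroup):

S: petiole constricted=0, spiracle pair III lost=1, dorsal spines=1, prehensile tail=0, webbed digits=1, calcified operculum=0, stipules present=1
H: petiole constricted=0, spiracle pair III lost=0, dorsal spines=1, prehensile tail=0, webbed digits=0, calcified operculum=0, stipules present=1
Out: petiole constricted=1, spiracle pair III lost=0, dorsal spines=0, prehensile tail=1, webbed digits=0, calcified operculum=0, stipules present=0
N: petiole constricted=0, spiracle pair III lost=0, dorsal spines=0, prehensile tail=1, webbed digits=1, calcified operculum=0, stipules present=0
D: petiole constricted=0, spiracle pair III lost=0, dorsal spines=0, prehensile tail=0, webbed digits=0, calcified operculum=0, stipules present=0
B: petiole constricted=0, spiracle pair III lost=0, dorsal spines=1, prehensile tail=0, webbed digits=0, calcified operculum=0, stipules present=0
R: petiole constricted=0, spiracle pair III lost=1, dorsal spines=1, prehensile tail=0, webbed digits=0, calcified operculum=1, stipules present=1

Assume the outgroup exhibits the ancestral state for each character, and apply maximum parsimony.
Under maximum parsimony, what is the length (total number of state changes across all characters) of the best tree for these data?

Character polarity is set by the outgroup: the derived state is whichever differs from the outgroup's state, so for petiole constricted, prehensile tail the derived state is '0', and for the remaining characters it is '1'.
petiole constricted (derived state '0') is shared by all ingroup taxa — unites the whole ingroup.
Only R and S show the derived state '1' for spiracle pair III lost, supporting them as a clade.
dorsal spines (derived state '1') is shared by B, H, R, and S — a synapomorphy uniting that clade.
Only B, D, H, R, and S show the derived state '0' for prehensile tail, supporting them as a clade.
webbed digits groups N and S, which is incompatible with the clades supported by the remaining characters; treating it as convergent (homoplasy) costs fewer steps than any alternative tree.
calcified operculum: derived state '1' in R only — an autapomorphy, so it tells us nothing about relationships among taxa.
Only H, R, and S show the derived state '1' for stipules present, supporting them as a clade.
Most parsimonious ingroup topology: (((((R,S),H),B),D),N).
Changes per character on this tree: petiole constricted: 1; spiracle pair III lost: 1; dorsal spines: 1; prehensile tail: 1; webbed digits: 2; calcified operculum: 1; stipules present: 1.
Total = 8.

8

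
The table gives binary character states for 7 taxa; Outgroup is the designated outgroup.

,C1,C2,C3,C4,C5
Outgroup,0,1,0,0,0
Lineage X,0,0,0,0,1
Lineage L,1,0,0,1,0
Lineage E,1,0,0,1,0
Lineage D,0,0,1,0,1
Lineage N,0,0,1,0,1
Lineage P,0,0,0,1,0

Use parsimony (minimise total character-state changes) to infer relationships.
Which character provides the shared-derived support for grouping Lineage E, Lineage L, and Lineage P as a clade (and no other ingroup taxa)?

C4

Character polarity is set by the outgroup: the derived state is whichever differs from the outgroup's state, so for C2 the derived state is '0', and for the remaining characters it is '1'.
C1 (derived state '1') is shared by Lineage E and Lineage L — a synapomorphy uniting that clade.
C2 (derived state '0') is shared by all ingroup taxa — unites the whole ingroup.
Only Lineage D and Lineage N show the derived state '1' for C3, supporting them as a clade.
Only Lineage E, Lineage L, and Lineage P show the derived state '1' for C4, supporting them as a clade.
C5 (derived state '1') is shared by Lineage D, Lineage N, and Lineage X — a synapomorphy uniting that clade.
Most parsimonious ingroup topology: ((Lineage X,(Lineage D,Lineage N)),((Lineage L,Lineage E),Lineage P)).
The clade {Lineage E, Lineage L, Lineage P} is supported by C4: its derived state '1' occurs in exactly those taxa and in no other taxon (including the outgroup).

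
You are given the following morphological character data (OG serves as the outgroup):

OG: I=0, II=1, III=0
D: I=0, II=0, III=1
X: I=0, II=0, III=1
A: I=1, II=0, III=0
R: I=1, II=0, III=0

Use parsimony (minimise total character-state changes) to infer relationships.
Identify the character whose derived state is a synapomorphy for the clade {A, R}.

I

Character polarity is set by the outgroup: the derived state is whichever differs from the outgroup's state, so for II the derived state is '0', and for the remaining characters it is '1'.
I: derived state '1' in A and R only — synapomorphy for {A, R}.
All ingroup taxa share the derived state '0' for II; it defines the ingroup but does not resolve relationships within it.
III: derived state '1' in D and X only — synapomorphy for {D, X}.
Most parsimonious ingroup topology: ((D,X),(A,R)).
The clade {A, R} is supported by I: its derived state '1' occurs in exactly those taxa and in no other taxon (including the outgroup).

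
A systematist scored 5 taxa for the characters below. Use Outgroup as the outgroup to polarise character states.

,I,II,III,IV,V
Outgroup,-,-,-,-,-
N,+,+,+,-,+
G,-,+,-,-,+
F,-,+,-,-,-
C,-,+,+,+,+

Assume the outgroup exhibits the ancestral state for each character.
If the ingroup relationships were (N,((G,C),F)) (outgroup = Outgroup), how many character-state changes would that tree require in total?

Map each character onto (N,((G,C),F)) (rooted by Outgroup) and count the minimum state changes it requires (Fitch parsimony):
I: 1; II: 1; III: 2; IV: 1; V: 2.
Total tree length = 7.

7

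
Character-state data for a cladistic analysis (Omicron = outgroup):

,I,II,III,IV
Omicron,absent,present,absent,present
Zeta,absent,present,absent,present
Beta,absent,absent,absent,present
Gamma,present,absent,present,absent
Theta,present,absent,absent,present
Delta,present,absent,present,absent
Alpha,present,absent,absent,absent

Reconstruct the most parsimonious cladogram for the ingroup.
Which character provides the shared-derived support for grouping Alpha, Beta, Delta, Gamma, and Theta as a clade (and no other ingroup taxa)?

II

Character polarity is set by the outgroup: the derived state is whichever differs from the outgroup's state, so for II, IV the derived state is 'absent', and for the remaining characters it is 'present'.
I: derived state 'present' in Alpha, Delta, Gamma, and Theta only — synapomorphy for {Alpha, Delta, Gamma, Theta}.
II: derived state 'absent' in Alpha, Beta, Delta, Gamma, and Theta only — synapomorphy for {Alpha, Beta, Delta, Gamma, Theta}.
Only Delta and Gamma show the derived state 'present' for III, supporting them as a clade.
IV: derived state 'absent' in Alpha, Delta, and Gamma only — synapomorphy for {Alpha, Delta, Gamma}.
Most parsimonious ingroup topology: (Zeta,(Beta,(((Gamma,Delta),Alpha),Theta))).
The clade {Alpha, Beta, Delta, Gamma, Theta} is supported by II: its derived state 'absent' occurs in exactly those taxa and in no other taxon (including the outgroup).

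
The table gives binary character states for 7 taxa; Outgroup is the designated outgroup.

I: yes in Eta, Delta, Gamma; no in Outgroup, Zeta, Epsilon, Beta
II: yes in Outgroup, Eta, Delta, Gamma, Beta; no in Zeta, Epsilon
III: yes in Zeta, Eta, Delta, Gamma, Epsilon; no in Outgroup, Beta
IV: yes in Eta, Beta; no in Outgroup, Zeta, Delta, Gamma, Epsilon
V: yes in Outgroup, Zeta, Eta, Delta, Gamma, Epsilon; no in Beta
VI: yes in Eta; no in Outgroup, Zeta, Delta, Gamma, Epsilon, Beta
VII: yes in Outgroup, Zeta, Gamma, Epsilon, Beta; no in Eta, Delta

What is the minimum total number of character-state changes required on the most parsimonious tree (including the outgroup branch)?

8

Character polarity is set by the outgroup: the derived state is whichever differs from the outgroup's state, so for II, V, VII the derived state is 'no', and for the remaining characters it is 'yes'.
I (derived state 'yes') is shared by Delta, Eta, and Gamma — a synapomorphy uniting that clade.
II (derived state 'no') is shared by Epsilon and Zeta — a synapomorphy uniting that clade.
III (derived state 'yes') is shared by Delta, Epsilon, Eta, Gamma, and Zeta — a synapomorphy uniting that clade.
IV (state 'yes') occurs in Beta and Eta but conflicts with the nesting implied by the other characters — most parsimoniously interpreted as homoplasy.
V (derived state 'no') is unique to Beta (autapomorphy; uninformative for grouping).
VI (derived state 'yes') is unique to Eta (autapomorphy; uninformative for grouping).
Only Delta and Eta show the derived state 'no' for VII, supporting them as a clade.
Most parsimonious ingroup topology: (((Zeta,Epsilon),((Eta,Delta),Gamma)),Beta).
Changes per character on this tree: I: 1; II: 1; III: 1; IV: 2; V: 1; VI: 1; VII: 1.
Total = 8.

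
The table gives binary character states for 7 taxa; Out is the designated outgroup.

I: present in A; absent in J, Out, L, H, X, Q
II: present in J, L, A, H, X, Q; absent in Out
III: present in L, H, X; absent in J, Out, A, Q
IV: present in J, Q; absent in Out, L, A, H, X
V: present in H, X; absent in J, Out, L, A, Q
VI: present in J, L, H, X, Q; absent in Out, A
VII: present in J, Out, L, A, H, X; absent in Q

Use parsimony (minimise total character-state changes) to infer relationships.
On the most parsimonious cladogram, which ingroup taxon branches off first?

Character polarity is set by the outgroup: the derived state is whichever differs from the outgroup's state, so for VII the derived state is 'absent', and for the remaining characters it is 'present'.
I: derived state 'present' in A only — an autapomorphy, so it tells us nothing about relationships among taxa.
II (derived state 'present') is shared by all ingroup taxa — unites the whole ingroup.
Only H, L, and X show the derived state 'present' for III, supporting them as a clade.
IV: derived state 'present' in J and Q only — synapomorphy for {J, Q}.
V: derived state 'present' in H and X only — synapomorphy for {H, X}.
VI (derived state 'present') is shared by H, J, L, Q, and X — a synapomorphy uniting that clade.
VII: derived state 'absent' in Q only — an autapomorphy, so it tells us nothing about relationships among taxa.
Most parsimonious ingroup topology: (((L,(H,X)),(Q,J)),A).
A is sister to the clade containing all other ingroup taxa, so it is the earliest-diverging (most basal) ingroup lineage.

A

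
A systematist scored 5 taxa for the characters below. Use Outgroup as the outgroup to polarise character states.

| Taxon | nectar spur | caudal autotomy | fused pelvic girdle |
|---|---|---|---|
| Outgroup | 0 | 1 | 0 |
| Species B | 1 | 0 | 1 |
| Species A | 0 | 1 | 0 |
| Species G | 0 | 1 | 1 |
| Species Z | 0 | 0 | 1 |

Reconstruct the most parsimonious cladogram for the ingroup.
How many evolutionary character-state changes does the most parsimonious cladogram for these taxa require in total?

3

Character polarity is set by the outgroup: the derived state is whichever differs from the outgroup's state, so for caudal autotomy the derived state is '0', and for the remaining characters it is '1'.
nectar spur: derived state '1' in Species B only — an autapomorphy, so it tells us nothing about relationships among taxa.
Only Species B and Species Z show the derived state '0' for caudal autotomy, supporting them as a clade.
Only Species B, Species G, and Species Z show the derived state '1' for fused pelvic girdle, supporting them as a clade.
Most parsimonious ingroup topology: (((Species B,Species Z),Species G),Species A).
Changes per character on this tree: nectar spur: 1; caudal autotomy: 1; fused pelvic girdle: 1.
Total = 3.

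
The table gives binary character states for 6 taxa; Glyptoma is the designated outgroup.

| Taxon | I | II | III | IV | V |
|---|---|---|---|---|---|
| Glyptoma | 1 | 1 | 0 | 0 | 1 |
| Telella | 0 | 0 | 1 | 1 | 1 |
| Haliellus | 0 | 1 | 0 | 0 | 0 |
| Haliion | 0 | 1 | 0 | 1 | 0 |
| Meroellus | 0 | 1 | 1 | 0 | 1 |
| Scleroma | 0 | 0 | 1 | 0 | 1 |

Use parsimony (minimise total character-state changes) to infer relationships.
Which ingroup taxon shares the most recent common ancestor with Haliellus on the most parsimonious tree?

Character polarity is set by the outgroup: the derived state is whichever differs from the outgroup's state, so for I, II, V the derived state is '0', and for the remaining characters it is '1'.
I (derived state '0') is shared by all ingroup taxa — unites the whole ingroup.
II (derived state '0') is shared by Scleroma and Telella — a synapomorphy uniting that clade.
III (derived state '1') is shared by Meroellus, Scleroma, and Telella — a synapomorphy uniting that clade.
IV (state '1') occurs in Haliion and Telella but conflicts with the nesting implied by the other characters — most parsimoniously interpreted as homoplasy.
V (derived state '0') is shared by Haliellus and Haliion — a synapomorphy uniting that clade.
Most parsimonious ingroup topology: (((Telella,Scleroma),Meroellus),(Haliellus,Haliion)).
Haliellus and Haliion form a cherry on this tree, so they are sister taxa.

Haliion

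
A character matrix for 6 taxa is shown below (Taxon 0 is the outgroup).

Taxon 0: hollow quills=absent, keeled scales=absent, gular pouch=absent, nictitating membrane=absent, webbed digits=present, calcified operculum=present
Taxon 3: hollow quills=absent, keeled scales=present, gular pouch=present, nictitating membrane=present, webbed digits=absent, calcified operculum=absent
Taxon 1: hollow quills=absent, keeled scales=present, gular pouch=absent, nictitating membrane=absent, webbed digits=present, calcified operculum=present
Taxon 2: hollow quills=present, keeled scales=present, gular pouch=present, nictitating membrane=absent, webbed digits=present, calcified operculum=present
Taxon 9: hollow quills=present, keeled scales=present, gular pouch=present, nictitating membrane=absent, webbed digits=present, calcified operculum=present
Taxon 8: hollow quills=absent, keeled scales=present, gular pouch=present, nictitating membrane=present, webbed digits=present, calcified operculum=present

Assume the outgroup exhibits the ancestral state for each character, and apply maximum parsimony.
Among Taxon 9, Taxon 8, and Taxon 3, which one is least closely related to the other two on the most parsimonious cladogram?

Taxon 9

Character polarity is set by the outgroup: the derived state is whichever differs from the outgroup's state, so for webbed digits, calcified operculum the derived state is 'absent', and for the remaining characters it is 'present'.
hollow quills (derived state 'present') is shared by Taxon 2 and Taxon 9 — a synapomorphy uniting that clade.
All ingroup taxa share the derived state 'present' for keeled scales; it defines the ingroup but does not resolve relationships within it.
gular pouch: derived state 'present' in Taxon 2, Taxon 3, Taxon 8, and Taxon 9 only — synapomorphy for {Taxon 2, Taxon 3, Taxon 8, Taxon 9}.
Only Taxon 3 and Taxon 8 show the derived state 'present' for nictitating membrane, supporting them as a clade.
webbed digits (derived state 'absent') is unique to Taxon 3 (autapomorphy; uninformative for grouping).
calcified operculum (derived state 'absent') is unique to Taxon 3 (autapomorphy; uninformative for grouping).
Most parsimonious ingroup topology: (((Taxon 3,Taxon 8),(Taxon 2,Taxon 9)),Taxon 1).
Taxon 3 and Taxon 8 share a more recent common ancestor with each other than either does with Taxon 9, so Taxon 9 is the least closely related of the three.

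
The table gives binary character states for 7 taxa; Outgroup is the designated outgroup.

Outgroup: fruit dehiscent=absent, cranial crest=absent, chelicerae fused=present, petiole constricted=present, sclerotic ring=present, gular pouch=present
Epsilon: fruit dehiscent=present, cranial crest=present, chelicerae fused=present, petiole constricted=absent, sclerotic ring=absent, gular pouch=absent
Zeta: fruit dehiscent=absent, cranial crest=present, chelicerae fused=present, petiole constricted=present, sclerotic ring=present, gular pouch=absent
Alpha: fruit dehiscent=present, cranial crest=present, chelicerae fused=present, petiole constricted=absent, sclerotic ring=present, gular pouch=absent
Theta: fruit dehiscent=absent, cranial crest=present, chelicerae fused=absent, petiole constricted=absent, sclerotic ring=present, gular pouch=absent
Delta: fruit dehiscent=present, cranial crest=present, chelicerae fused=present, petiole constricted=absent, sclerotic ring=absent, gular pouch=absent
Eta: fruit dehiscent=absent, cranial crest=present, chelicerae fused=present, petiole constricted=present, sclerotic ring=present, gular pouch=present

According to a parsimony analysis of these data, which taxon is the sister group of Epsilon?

Delta

Character polarity is set by the outgroup: the derived state is whichever differs from the outgroup's state, so for chelicerae fused, petiole constricted, sclerotic ring, gular pouch the derived state is 'absent', and for the remaining characters it is 'present'.
fruit dehiscent (derived state 'present') is shared by Alpha, Delta, and Epsilon — a synapomorphy uniting that clade.
All ingroup taxa share the derived state 'present' for cranial crest; it defines the ingroup but does not resolve relationships within it.
chelicerae fused (derived state 'absent') is unique to Theta (autapomorphy; uninformative for grouping).
Only Alpha, Delta, Epsilon, and Theta show the derived state 'absent' for petiole constricted, supporting them as a clade.
sclerotic ring: derived state 'absent' in Delta and Epsilon only — synapomorphy for {Delta, Epsilon}.
gular pouch: derived state 'absent' in Alpha, Delta, Epsilon, Theta, and Zeta only — synapomorphy for {Alpha, Delta, Epsilon, Theta, Zeta}.
Most parsimonious ingroup topology: (((((Epsilon,Delta),Alpha),Theta),Zeta),Eta).
Epsilon and Delta form a cherry on this tree, so they are sister taxa.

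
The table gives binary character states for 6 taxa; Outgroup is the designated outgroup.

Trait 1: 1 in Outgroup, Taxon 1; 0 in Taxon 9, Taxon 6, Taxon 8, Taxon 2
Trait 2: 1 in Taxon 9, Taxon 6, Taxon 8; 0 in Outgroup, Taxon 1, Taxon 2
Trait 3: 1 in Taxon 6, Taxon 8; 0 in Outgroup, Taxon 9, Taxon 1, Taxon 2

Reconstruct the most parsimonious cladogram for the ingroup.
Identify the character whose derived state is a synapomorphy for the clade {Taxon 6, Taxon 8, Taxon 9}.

Trait 2

Character polarity is set by the outgroup: the derived state is whichever differs from the outgroup's state, so for Trait 1 the derived state is '0', and for the remaining characters it is '1'.
Trait 1: derived state '0' in Taxon 2, Taxon 6, Taxon 8, and Taxon 9 only — synapomorphy for {Taxon 2, Taxon 6, Taxon 8, Taxon 9}.
Trait 2: derived state '1' in Taxon 6, Taxon 8, and Taxon 9 only — synapomorphy for {Taxon 6, Taxon 8, Taxon 9}.
Trait 3 (derived state '1') is shared by Taxon 6 and Taxon 8 — a synapomorphy uniting that clade.
Most parsimonious ingroup topology: (((Taxon 9,(Taxon 6,Taxon 8)),Taxon 2),Taxon 1).
The clade {Taxon 6, Taxon 8, Taxon 9} is supported by Trait 2: its derived state '1' occurs in exactly those taxa and in no other taxon (including the outgroup).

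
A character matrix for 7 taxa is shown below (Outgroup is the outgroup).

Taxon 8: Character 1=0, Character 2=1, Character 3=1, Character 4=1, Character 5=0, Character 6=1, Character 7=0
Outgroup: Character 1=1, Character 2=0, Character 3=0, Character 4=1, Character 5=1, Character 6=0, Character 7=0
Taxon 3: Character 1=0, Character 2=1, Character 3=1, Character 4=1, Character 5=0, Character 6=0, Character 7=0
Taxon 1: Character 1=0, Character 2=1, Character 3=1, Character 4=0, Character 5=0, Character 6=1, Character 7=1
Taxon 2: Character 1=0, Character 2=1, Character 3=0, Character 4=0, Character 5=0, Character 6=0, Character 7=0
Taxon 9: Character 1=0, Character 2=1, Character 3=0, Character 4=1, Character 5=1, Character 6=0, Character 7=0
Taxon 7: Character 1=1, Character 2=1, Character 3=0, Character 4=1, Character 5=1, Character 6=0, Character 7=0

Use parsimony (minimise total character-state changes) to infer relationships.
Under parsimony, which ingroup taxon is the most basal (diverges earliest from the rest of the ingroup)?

Taxon 7

Character polarity is set by the outgroup: the derived state is whichever differs from the outgroup's state, so for Character 1, Character 4, Character 5 the derived state is '0', and for the remaining characters it is '1'.
Character 1: derived state '0' in Taxon 1, Taxon 2, Taxon 3, Taxon 8, and Taxon 9 only — synapomorphy for {Taxon 1, Taxon 2, Taxon 3, Taxon 8, Taxon 9}.
All ingroup taxa share the derived state '1' for Character 2; it defines the ingroup but does not resolve relationships within it.
Character 3: derived state '1' in Taxon 1, Taxon 3, and Taxon 8 only — synapomorphy for {Taxon 1, Taxon 3, Taxon 8}.
Character 4 (state '0') occurs in Taxon 1 and Taxon 2 but conflicts with the nesting implied by the other characters — most parsimoniously interpreted as homoplasy.
Character 5: derived state '0' in Taxon 1, Taxon 2, Taxon 3, and Taxon 8 only — synapomorphy for {Taxon 1, Taxon 2, Taxon 3, Taxon 8}.
Character 6 (derived state '1') is shared by Taxon 1 and Taxon 8 — a synapomorphy uniting that clade.
Character 7: derived state '1' in Taxon 1 only — an autapomorphy, so it tells us nothing about relationships among taxa.
Most parsimonious ingroup topology: (Taxon 7,((Taxon 2,((Taxon 1,Taxon 8),Taxon 3)),Taxon 9)).
Taxon 7 is sister to the clade containing all other ingroup taxa, so it is the earliest-diverging (most basal) ingroup lineage.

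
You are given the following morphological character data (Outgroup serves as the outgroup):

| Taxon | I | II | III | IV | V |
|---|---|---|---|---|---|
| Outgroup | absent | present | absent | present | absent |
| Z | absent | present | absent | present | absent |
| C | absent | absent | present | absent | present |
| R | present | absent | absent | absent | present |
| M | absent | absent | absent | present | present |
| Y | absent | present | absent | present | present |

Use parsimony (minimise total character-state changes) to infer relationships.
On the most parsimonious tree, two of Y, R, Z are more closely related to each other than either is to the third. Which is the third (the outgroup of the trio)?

Character polarity is set by the outgroup: the derived state is whichever differs from the outgroup's state, so for II, IV the derived state is 'absent', and for the remaining characters it is 'present'.
I (derived state 'present') is unique to R (autapomorphy; uninformative for grouping).
II: derived state 'absent' in C, M, and R only — synapomorphy for {C, M, R}.
III: derived state 'present' in C only — an autapomorphy, so it tells us nothing about relationships among taxa.
Only C and R show the derived state 'absent' for IV, supporting them as a clade.
Only C, M, R, and Y show the derived state 'present' for V, supporting them as a clade.
Most parsimonious ingroup topology: (Z,(((C,R),M),Y)).
R and Y share a more recent common ancestor with each other than either does with Z, so Z is the least closely related of the three.

Z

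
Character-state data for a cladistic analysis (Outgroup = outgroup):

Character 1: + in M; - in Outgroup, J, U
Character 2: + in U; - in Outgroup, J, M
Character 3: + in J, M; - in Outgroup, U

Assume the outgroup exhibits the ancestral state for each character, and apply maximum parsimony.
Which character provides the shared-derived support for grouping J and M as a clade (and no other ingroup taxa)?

The outgroup has state '-' for every character, so '+' is the derived state throughout.
Character 1 (derived state '+') is unique to M (autapomorphy; uninformative for grouping).
Character 2: derived state '+' in U only — an autapomorphy, so it tells us nothing about relationships among taxa.
Character 3 (derived state '+') is shared by J and M — a synapomorphy uniting that clade.
Most parsimonious ingroup topology: ((J,M),U).
The clade {J, M} is supported by Character 3: its derived state '+' occurs in exactly those taxa and in no other taxon (including the outgroup).

Character 3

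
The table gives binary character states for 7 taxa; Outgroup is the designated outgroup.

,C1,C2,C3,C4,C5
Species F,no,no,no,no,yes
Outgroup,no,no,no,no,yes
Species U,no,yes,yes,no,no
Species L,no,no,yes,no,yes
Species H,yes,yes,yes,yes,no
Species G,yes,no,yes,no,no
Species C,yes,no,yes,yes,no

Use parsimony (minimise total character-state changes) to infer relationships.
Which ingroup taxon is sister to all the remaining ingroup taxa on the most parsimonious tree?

Character polarity is set by the outgroup: the derived state is whichever differs from the outgroup's state, so for C5 the derived state is 'no', and for the remaining characters it is 'yes'.
C1 (derived state 'yes') is shared by Species C, Species G, and Species H — a synapomorphy uniting that clade.
C2 (state 'yes') occurs in Species H and Species U but conflicts with the nesting implied by the other characters — most parsimoniously interpreted as homoplasy.
C3 (derived state 'yes') is shared by Species C, Species G, Species H, Species L, and Species U — a synapomorphy uniting that clade.
C4 (derived state 'yes') is shared by Species C and Species H — a synapomorphy uniting that clade.
C5 (derived state 'no') is shared by Species C, Species G, Species H, and Species U — a synapomorphy uniting that clade.
Most parsimonious ingroup topology: (((((Species H,Species C),Species G),Species U),Species L),Species F).
Species F is sister to the clade containing all other ingroup taxa, so it is the earliest-diverging (most basal) ingroup lineage.

Species F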